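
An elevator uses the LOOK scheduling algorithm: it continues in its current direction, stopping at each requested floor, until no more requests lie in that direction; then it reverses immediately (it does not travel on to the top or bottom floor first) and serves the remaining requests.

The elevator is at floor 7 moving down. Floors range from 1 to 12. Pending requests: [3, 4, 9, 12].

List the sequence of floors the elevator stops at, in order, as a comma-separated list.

Answer: 4, 3, 9, 12

Derivation:
Current: 7, moving DOWN
Serve below first (descending): [4, 3]
Then reverse, serve above (ascending): [9, 12]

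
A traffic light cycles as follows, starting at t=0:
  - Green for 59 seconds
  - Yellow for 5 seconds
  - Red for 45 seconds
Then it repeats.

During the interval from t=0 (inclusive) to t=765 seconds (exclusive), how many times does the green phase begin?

Answer: 8

Derivation:
Cycle = 59+5+45 = 109s
green phase starts at t = k*109 + 0 for k=0,1,2,...
Need k*109+0 < 765 → k < 7.018
k ∈ {0, ..., 7} → 8 starts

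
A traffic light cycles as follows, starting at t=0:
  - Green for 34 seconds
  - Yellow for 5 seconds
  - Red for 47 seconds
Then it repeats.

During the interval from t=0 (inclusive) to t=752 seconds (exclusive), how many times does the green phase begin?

Answer: 9

Derivation:
Cycle = 34+5+47 = 86s
green phase starts at t = k*86 + 0 for k=0,1,2,...
Need k*86+0 < 752 → k < 8.744
k ∈ {0, ..., 8} → 9 starts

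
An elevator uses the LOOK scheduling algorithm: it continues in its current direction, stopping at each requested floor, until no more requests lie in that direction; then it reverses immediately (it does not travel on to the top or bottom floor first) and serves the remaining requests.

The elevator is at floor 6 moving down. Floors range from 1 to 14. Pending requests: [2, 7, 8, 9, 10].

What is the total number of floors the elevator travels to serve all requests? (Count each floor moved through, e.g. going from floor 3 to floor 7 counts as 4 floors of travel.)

Answer: 12

Derivation:
Start at floor 6 moving down, LOOK stop order: [2, 7, 8, 9, 10]
  6 → 2: |2-6| = 4, total = 4
  2 → 7: |7-2| = 5, total = 9
  7 → 8: |8-7| = 1, total = 10
  8 → 9: |9-8| = 1, total = 11
  9 → 10: |10-9| = 1, total = 12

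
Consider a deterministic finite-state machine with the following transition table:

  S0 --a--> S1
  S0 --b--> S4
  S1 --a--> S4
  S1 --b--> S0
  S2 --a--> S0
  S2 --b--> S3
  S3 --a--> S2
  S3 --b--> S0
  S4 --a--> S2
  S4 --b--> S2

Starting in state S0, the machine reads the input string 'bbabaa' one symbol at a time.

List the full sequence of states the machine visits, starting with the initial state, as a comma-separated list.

Start: S0
  read 'b': S0 --b--> S4
  read 'b': S4 --b--> S2
  read 'a': S2 --a--> S0
  read 'b': S0 --b--> S4
  read 'a': S4 --a--> S2
  read 'a': S2 --a--> S0

Answer: S0, S4, S2, S0, S4, S2, S0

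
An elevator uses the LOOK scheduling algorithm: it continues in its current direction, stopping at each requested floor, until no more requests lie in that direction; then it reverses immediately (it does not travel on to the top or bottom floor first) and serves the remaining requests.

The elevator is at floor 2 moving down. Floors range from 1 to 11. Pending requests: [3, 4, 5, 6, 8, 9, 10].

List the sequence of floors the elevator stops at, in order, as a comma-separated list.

Current: 2, moving DOWN
Serve below first (descending): []
Then reverse, serve above (ascending): [3, 4, 5, 6, 8, 9, 10]

Answer: 3, 4, 5, 6, 8, 9, 10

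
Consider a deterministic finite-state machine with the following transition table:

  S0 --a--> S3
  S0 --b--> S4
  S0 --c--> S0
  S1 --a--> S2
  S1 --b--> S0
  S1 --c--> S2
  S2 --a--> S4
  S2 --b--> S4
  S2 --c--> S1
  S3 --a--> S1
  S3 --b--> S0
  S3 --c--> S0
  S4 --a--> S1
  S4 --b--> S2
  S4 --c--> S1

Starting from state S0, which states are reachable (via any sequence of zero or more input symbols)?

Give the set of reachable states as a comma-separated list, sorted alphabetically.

Answer: S0, S1, S2, S3, S4

Derivation:
BFS from S0:
  visit S0: S0--a-->S3 (new), S0--b-->S4 (new), S0--c-->S0 (seen)
  visit S3: S3--a-->S1 (new), S3--b-->S0 (seen), S3--c-->S0 (seen)
  visit S4: S4--a-->S1 (seen), S4--b-->S2 (new), S4--c-->S1 (seen)
  visit S1: S1--a-->S2 (seen), S1--b-->S0 (seen), S1--c-->S2 (seen)
  visit S2: S2--a-->S4 (seen), S2--b-->S4 (seen), S2--c-->S1 (seen)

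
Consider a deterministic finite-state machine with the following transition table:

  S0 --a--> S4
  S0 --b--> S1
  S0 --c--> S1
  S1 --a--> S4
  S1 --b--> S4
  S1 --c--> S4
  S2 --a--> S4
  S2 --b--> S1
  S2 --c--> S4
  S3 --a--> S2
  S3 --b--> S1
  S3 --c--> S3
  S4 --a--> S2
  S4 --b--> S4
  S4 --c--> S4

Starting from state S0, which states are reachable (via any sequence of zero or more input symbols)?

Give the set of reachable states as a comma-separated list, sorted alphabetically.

BFS from S0:
  visit S0: S0--a-->S4 (new), S0--b-->S1 (new), S0--c-->S1 (seen)
  visit S4: S4--a-->S2 (new), S4--b-->S4 (seen), S4--c-->S4 (seen)
  visit S1: S1--a-->S4 (seen), S1--b-->S4 (seen), S1--c-->S4 (seen)
  visit S2: S2--a-->S4 (seen), S2--b-->S1 (seen), S2--c-->S4 (seen)

Answer: S0, S1, S2, S4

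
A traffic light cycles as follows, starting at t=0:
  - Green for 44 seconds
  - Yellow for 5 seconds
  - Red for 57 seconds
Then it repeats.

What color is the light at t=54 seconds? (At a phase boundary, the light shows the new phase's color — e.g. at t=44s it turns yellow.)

Answer: red

Derivation:
Cycle length = 44 + 5 + 57 = 106s
t = 54, phase_t = 54 mod 106 = 54
54 >= 49 → RED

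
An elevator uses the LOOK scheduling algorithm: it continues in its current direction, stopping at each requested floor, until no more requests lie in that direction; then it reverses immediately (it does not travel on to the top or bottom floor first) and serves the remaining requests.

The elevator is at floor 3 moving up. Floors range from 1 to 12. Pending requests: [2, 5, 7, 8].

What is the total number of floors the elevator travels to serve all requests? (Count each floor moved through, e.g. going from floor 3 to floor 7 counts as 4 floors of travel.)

Start at floor 3 moving up, LOOK stop order: [5, 7, 8, 2]
  3 → 5: |5-3| = 2, total = 2
  5 → 7: |7-5| = 2, total = 4
  7 → 8: |8-7| = 1, total = 5
  8 → 2: |2-8| = 6, total = 11

Answer: 11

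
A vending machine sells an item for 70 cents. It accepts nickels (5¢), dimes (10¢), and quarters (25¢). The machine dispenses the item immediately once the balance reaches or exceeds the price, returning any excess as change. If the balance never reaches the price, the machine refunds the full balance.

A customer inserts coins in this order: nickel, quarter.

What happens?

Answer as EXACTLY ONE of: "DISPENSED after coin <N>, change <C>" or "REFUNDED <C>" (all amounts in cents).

Price: 70¢
Coin 1 (nickel, 5¢): balance = 5¢
Coin 2 (quarter, 25¢): balance = 30¢
All coins inserted, balance 30¢ < price 70¢ → REFUND 30¢

Answer: REFUNDED 30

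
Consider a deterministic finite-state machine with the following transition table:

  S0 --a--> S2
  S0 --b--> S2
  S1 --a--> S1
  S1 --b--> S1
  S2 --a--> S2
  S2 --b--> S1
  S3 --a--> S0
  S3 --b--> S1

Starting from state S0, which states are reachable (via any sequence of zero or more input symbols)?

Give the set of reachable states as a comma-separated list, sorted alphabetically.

BFS from S0:
  visit S0: S0--a-->S2 (new), S0--b-->S2 (seen)
  visit S2: S2--a-->S2 (seen), S2--b-->S1 (new)
  visit S1: S1--a-->S1 (seen), S1--b-->S1 (seen)

Answer: S0, S1, S2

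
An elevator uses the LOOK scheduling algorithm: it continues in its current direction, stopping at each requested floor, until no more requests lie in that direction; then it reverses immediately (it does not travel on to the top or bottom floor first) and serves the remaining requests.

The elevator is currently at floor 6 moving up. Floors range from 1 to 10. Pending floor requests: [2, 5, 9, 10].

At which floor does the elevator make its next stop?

Current floor: 6, direction: up
Requests above: [9, 10]
Requests below: [2, 5]
Moving up and requests lie above → nearest above is min([9, 10]) = 9

Answer: 9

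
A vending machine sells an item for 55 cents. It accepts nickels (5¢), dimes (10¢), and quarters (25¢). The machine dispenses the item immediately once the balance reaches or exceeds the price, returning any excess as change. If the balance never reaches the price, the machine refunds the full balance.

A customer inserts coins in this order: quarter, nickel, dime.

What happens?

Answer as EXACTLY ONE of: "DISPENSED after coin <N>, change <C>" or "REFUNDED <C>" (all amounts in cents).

Price: 55¢
Coin 1 (quarter, 25¢): balance = 25¢
Coin 2 (nickel, 5¢): balance = 30¢
Coin 3 (dime, 10¢): balance = 40¢
All coins inserted, balance 40¢ < price 55¢ → REFUND 40¢

Answer: REFUNDED 40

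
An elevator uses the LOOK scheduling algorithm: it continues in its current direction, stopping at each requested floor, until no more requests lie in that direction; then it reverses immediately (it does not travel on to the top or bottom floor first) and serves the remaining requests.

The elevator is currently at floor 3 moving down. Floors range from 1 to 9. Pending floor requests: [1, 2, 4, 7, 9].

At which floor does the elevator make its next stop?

Current floor: 3, direction: down
Requests above: [4, 7, 9]
Requests below: [1, 2]
Moving down and requests lie below → nearest below is max([1, 2]) = 2

Answer: 2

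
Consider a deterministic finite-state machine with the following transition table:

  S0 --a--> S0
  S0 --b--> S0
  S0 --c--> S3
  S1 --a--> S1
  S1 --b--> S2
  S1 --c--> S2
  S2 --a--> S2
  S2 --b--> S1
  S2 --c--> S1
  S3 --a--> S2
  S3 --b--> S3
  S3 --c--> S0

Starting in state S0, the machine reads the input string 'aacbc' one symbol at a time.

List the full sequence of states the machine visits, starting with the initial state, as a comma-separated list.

Start: S0
  read 'a': S0 --a--> S0
  read 'a': S0 --a--> S0
  read 'c': S0 --c--> S3
  read 'b': S3 --b--> S3
  read 'c': S3 --c--> S0

Answer: S0, S0, S0, S3, S3, S0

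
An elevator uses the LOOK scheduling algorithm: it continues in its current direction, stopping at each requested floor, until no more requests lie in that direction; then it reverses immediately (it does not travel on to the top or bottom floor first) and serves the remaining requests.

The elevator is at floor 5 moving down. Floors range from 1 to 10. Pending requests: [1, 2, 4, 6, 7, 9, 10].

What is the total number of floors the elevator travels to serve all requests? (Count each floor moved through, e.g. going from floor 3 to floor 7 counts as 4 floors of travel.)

Answer: 13

Derivation:
Start at floor 5 moving down, LOOK stop order: [4, 2, 1, 6, 7, 9, 10]
  5 → 4: |4-5| = 1, total = 1
  4 → 2: |2-4| = 2, total = 3
  2 → 1: |1-2| = 1, total = 4
  1 → 6: |6-1| = 5, total = 9
  6 → 7: |7-6| = 1, total = 10
  7 → 9: |9-7| = 2, total = 12
  9 → 10: |10-9| = 1, total = 13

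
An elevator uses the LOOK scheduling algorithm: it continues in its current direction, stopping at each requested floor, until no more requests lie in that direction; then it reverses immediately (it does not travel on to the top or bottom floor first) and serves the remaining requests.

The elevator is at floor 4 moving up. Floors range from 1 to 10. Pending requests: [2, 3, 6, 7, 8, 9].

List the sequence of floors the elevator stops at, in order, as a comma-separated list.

Current: 4, moving UP
Serve above first (ascending): [6, 7, 8, 9]
Then reverse, serve below (descending): [3, 2]

Answer: 6, 7, 8, 9, 3, 2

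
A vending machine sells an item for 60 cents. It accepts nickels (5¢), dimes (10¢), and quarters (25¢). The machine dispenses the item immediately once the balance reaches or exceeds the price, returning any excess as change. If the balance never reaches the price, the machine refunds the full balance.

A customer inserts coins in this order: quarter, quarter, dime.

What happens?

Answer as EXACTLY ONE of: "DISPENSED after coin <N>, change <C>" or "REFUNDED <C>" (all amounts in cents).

Price: 60¢
Coin 1 (quarter, 25¢): balance = 25¢
Coin 2 (quarter, 25¢): balance = 50¢
Coin 3 (dime, 10¢): balance = 60¢
  → balance >= price → DISPENSE, change = 60 - 60 = 0¢

Answer: DISPENSED after coin 3, change 0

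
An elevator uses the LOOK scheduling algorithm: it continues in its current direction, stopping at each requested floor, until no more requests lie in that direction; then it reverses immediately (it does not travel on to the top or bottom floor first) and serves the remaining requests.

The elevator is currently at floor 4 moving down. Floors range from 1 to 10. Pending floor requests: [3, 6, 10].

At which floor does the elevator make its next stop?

Current floor: 4, direction: down
Requests above: [6, 10]
Requests below: [3]
Moving down and requests lie below → nearest below is max([3]) = 3

Answer: 3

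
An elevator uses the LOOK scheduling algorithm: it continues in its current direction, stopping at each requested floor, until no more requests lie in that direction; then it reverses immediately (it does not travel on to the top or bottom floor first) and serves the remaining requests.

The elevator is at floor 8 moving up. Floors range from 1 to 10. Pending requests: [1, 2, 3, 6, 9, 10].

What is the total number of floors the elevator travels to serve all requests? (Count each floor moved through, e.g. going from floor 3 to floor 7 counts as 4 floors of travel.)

Answer: 11

Derivation:
Start at floor 8 moving up, LOOK stop order: [9, 10, 6, 3, 2, 1]
  8 → 9: |9-8| = 1, total = 1
  9 → 10: |10-9| = 1, total = 2
  10 → 6: |6-10| = 4, total = 6
  6 → 3: |3-6| = 3, total = 9
  3 → 2: |2-3| = 1, total = 10
  2 → 1: |1-2| = 1, total = 11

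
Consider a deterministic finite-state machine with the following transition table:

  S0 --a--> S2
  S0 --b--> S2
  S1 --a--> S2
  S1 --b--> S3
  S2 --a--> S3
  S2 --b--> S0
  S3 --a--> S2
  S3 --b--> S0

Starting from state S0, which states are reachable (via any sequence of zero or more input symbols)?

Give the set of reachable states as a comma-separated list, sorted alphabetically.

BFS from S0:
  visit S0: S0--a-->S2 (new), S0--b-->S2 (seen)
  visit S2: S2--a-->S3 (new), S2--b-->S0 (seen)
  visit S3: S3--a-->S2 (seen), S3--b-->S0 (seen)

Answer: S0, S2, S3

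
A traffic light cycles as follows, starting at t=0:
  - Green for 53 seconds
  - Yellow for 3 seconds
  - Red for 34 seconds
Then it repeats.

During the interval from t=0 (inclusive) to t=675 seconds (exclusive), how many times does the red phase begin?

Cycle = 53+3+34 = 90s
red phase starts at t = k*90 + 56 for k=0,1,2,...
Need k*90+56 < 675 → k < 6.878
k ∈ {0, ..., 6} → 7 starts

Answer: 7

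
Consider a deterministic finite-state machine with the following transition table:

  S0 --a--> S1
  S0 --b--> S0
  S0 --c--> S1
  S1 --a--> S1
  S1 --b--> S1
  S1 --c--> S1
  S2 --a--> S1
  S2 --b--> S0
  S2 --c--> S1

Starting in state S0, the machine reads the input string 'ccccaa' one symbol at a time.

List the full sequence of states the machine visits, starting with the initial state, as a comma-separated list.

Answer: S0, S1, S1, S1, S1, S1, S1

Derivation:
Start: S0
  read 'c': S0 --c--> S1
  read 'c': S1 --c--> S1
  read 'c': S1 --c--> S1
  read 'c': S1 --c--> S1
  read 'a': S1 --a--> S1
  read 'a': S1 --a--> S1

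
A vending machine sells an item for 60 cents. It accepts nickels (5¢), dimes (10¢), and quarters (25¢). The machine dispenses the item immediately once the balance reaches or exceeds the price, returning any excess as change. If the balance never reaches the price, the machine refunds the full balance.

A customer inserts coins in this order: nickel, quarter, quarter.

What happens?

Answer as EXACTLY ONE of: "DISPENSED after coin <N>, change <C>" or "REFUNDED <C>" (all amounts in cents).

Price: 60¢
Coin 1 (nickel, 5¢): balance = 5¢
Coin 2 (quarter, 25¢): balance = 30¢
Coin 3 (quarter, 25¢): balance = 55¢
All coins inserted, balance 55¢ < price 60¢ → REFUND 55¢

Answer: REFUNDED 55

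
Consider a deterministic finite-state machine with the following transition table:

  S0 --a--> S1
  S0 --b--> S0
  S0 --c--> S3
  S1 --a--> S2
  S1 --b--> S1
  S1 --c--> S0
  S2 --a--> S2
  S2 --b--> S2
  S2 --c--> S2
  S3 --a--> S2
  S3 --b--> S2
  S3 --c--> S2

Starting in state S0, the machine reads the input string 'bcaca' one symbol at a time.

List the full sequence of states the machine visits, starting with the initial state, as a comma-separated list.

Start: S0
  read 'b': S0 --b--> S0
  read 'c': S0 --c--> S3
  read 'a': S3 --a--> S2
  read 'c': S2 --c--> S2
  read 'a': S2 --a--> S2

Answer: S0, S0, S3, S2, S2, S2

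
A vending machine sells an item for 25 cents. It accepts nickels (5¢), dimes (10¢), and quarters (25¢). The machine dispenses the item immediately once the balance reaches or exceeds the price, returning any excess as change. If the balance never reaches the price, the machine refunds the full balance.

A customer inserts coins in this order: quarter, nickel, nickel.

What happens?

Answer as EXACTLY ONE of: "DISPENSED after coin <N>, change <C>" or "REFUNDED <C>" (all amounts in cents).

Price: 25¢
Coin 1 (quarter, 25¢): balance = 25¢
  → balance >= price → DISPENSE, change = 25 - 25 = 0¢

Answer: DISPENSED after coin 1, change 0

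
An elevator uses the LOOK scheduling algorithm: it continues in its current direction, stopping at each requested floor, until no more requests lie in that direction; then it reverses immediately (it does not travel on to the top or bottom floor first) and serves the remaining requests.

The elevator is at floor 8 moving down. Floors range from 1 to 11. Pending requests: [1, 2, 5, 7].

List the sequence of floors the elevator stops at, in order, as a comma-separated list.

Current: 8, moving DOWN
Serve below first (descending): [7, 5, 2, 1]
Then reverse, serve above (ascending): []

Answer: 7, 5, 2, 1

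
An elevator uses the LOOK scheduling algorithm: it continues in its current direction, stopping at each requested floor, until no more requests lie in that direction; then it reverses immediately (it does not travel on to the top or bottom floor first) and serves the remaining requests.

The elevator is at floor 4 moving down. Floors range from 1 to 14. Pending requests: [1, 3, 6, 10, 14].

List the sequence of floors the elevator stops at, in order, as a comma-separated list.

Current: 4, moving DOWN
Serve below first (descending): [3, 1]
Then reverse, serve above (ascending): [6, 10, 14]

Answer: 3, 1, 6, 10, 14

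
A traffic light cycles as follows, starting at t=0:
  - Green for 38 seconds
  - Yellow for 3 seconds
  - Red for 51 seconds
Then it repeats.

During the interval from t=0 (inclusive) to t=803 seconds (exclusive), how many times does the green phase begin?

Cycle = 38+3+51 = 92s
green phase starts at t = k*92 + 0 for k=0,1,2,...
Need k*92+0 < 803 → k < 8.728
k ∈ {0, ..., 8} → 9 starts

Answer: 9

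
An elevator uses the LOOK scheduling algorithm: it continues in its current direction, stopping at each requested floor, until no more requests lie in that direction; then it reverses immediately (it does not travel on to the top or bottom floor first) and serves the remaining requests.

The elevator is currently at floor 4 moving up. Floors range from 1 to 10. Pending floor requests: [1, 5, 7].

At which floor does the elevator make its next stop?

Current floor: 4, direction: up
Requests above: [5, 7]
Requests below: [1]
Moving up and requests lie above → nearest above is min([5, 7]) = 5

Answer: 5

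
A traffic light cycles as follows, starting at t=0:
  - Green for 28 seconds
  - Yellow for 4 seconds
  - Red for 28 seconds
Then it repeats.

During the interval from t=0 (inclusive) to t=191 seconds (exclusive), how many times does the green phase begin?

Answer: 4

Derivation:
Cycle = 28+4+28 = 60s
green phase starts at t = k*60 + 0 for k=0,1,2,...
Need k*60+0 < 191 → k < 3.183
k ∈ {0, ..., 3} → 4 starts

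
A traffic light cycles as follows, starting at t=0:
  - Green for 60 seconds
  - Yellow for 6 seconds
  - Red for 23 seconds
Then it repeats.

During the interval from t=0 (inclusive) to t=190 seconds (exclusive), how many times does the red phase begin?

Cycle = 60+6+23 = 89s
red phase starts at t = k*89 + 66 for k=0,1,2,...
Need k*89+66 < 190 → k < 1.393
k ∈ {0, ..., 1} → 2 starts

Answer: 2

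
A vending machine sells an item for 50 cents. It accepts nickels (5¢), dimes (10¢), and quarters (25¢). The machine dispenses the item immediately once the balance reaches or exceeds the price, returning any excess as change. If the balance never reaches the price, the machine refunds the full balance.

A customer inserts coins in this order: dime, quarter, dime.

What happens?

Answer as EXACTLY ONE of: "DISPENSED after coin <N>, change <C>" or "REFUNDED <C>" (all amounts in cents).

Price: 50¢
Coin 1 (dime, 10¢): balance = 10¢
Coin 2 (quarter, 25¢): balance = 35¢
Coin 3 (dime, 10¢): balance = 45¢
All coins inserted, balance 45¢ < price 50¢ → REFUND 45¢

Answer: REFUNDED 45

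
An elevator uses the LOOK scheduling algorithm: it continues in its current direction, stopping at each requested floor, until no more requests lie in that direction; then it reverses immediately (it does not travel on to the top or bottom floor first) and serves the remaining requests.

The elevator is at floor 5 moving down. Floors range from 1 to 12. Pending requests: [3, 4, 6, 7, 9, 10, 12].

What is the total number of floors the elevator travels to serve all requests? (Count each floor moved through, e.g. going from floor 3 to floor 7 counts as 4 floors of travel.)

Start at floor 5 moving down, LOOK stop order: [4, 3, 6, 7, 9, 10, 12]
  5 → 4: |4-5| = 1, total = 1
  4 → 3: |3-4| = 1, total = 2
  3 → 6: |6-3| = 3, total = 5
  6 → 7: |7-6| = 1, total = 6
  7 → 9: |9-7| = 2, total = 8
  9 → 10: |10-9| = 1, total = 9
  10 → 12: |12-10| = 2, total = 11

Answer: 11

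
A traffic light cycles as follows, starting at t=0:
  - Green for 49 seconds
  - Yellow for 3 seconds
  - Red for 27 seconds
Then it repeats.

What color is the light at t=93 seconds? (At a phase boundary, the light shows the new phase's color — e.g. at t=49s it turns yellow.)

Answer: green

Derivation:
Cycle length = 49 + 3 + 27 = 79s
t = 93, phase_t = 93 mod 79 = 14
14 < 49 (green end) → GREEN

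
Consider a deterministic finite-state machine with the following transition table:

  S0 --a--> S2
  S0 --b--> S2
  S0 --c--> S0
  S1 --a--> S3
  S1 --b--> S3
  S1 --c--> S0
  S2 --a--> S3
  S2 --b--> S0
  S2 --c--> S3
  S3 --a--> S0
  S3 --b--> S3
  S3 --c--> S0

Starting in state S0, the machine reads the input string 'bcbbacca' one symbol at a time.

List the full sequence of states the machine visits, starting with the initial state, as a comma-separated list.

Answer: S0, S2, S3, S3, S3, S0, S0, S0, S2

Derivation:
Start: S0
  read 'b': S0 --b--> S2
  read 'c': S2 --c--> S3
  read 'b': S3 --b--> S3
  read 'b': S3 --b--> S3
  read 'a': S3 --a--> S0
  read 'c': S0 --c--> S0
  read 'c': S0 --c--> S0
  read 'a': S0 --a--> S2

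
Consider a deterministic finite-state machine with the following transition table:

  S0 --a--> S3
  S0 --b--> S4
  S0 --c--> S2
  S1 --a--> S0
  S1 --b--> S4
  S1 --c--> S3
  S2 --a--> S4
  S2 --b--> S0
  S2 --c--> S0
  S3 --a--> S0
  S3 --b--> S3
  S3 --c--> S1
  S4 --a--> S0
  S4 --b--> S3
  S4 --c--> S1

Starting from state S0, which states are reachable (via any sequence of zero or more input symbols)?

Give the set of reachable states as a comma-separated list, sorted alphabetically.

Answer: S0, S1, S2, S3, S4

Derivation:
BFS from S0:
  visit S0: S0--a-->S3 (new), S0--b-->S4 (new), S0--c-->S2 (new)
  visit S3: S3--a-->S0 (seen), S3--b-->S3 (seen), S3--c-->S1 (new)
  visit S4: S4--a-->S0 (seen), S4--b-->S3 (seen), S4--c-->S1 (seen)
  visit S2: S2--a-->S4 (seen), S2--b-->S0 (seen), S2--c-->S0 (seen)
  visit S1: S1--a-->S0 (seen), S1--b-->S4 (seen), S1--c-->S3 (seen)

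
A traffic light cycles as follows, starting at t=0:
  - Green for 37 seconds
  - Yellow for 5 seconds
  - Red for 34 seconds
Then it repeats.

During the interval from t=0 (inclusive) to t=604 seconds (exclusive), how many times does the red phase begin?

Cycle = 37+5+34 = 76s
red phase starts at t = k*76 + 42 for k=0,1,2,...
Need k*76+42 < 604 → k < 7.395
k ∈ {0, ..., 7} → 8 starts

Answer: 8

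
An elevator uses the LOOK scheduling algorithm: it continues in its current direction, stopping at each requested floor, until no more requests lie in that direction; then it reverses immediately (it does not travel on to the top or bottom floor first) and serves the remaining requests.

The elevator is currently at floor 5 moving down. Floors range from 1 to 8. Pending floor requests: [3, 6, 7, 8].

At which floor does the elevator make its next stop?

Current floor: 5, direction: down
Requests above: [6, 7, 8]
Requests below: [3]
Moving down and requests lie below → nearest below is max([3]) = 3

Answer: 3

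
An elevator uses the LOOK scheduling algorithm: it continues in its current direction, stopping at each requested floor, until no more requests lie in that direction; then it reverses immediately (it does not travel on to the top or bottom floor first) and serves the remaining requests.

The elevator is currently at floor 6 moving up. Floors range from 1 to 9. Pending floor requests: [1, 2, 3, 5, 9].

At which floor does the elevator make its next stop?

Answer: 9

Derivation:
Current floor: 6, direction: up
Requests above: [9]
Requests below: [1, 2, 3, 5]
Moving up and requests lie above → nearest above is min([9]) = 9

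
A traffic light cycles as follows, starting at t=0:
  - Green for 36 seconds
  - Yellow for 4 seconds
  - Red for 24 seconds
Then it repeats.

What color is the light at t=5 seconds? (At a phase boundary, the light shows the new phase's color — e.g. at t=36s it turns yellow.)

Answer: green

Derivation:
Cycle length = 36 + 4 + 24 = 64s
t = 5, phase_t = 5 mod 64 = 5
5 < 36 (green end) → GREEN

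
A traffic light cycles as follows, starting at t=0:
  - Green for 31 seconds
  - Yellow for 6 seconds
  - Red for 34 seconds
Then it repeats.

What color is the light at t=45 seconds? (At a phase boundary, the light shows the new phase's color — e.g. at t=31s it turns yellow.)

Cycle length = 31 + 6 + 34 = 71s
t = 45, phase_t = 45 mod 71 = 45
45 >= 37 → RED

Answer: red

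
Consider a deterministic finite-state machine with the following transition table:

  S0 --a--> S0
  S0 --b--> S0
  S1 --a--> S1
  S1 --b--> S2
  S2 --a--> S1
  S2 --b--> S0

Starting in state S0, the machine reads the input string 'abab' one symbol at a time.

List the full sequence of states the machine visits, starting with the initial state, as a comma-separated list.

Answer: S0, S0, S0, S0, S0

Derivation:
Start: S0
  read 'a': S0 --a--> S0
  read 'b': S0 --b--> S0
  read 'a': S0 --a--> S0
  read 'b': S0 --b--> S0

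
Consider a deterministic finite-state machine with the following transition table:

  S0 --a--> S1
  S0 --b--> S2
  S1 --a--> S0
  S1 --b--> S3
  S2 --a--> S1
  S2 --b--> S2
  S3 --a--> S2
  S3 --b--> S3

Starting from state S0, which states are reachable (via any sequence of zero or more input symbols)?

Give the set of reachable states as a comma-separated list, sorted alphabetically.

Answer: S0, S1, S2, S3

Derivation:
BFS from S0:
  visit S0: S0--a-->S1 (new), S0--b-->S2 (new)
  visit S1: S1--a-->S0 (seen), S1--b-->S3 (new)
  visit S2: S2--a-->S1 (seen), S2--b-->S2 (seen)
  visit S3: S3--a-->S2 (seen), S3--b-->S3 (seen)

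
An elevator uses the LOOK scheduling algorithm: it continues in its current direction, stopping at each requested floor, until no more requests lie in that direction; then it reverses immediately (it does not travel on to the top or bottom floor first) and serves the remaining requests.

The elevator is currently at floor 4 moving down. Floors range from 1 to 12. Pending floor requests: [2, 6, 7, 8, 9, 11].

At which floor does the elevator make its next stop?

Answer: 2

Derivation:
Current floor: 4, direction: down
Requests above: [6, 7, 8, 9, 11]
Requests below: [2]
Moving down and requests lie below → nearest below is max([2]) = 2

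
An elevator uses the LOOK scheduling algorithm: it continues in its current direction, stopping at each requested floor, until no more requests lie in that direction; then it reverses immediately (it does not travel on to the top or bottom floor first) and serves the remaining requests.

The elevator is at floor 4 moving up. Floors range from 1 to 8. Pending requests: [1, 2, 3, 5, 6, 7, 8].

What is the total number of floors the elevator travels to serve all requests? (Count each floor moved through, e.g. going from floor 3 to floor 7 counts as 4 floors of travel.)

Start at floor 4 moving up, LOOK stop order: [5, 6, 7, 8, 3, 2, 1]
  4 → 5: |5-4| = 1, total = 1
  5 → 6: |6-5| = 1, total = 2
  6 → 7: |7-6| = 1, total = 3
  7 → 8: |8-7| = 1, total = 4
  8 → 3: |3-8| = 5, total = 9
  3 → 2: |2-3| = 1, total = 10
  2 → 1: |1-2| = 1, total = 11

Answer: 11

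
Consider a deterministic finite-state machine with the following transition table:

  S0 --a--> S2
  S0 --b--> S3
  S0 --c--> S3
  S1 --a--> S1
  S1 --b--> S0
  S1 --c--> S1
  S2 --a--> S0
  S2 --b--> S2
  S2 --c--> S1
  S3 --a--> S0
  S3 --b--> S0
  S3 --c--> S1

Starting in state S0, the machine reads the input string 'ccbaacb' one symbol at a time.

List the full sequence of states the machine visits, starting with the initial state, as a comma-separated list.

Start: S0
  read 'c': S0 --c--> S3
  read 'c': S3 --c--> S1
  read 'b': S1 --b--> S0
  read 'a': S0 --a--> S2
  read 'a': S2 --a--> S0
  read 'c': S0 --c--> S3
  read 'b': S3 --b--> S0

Answer: S0, S3, S1, S0, S2, S0, S3, S0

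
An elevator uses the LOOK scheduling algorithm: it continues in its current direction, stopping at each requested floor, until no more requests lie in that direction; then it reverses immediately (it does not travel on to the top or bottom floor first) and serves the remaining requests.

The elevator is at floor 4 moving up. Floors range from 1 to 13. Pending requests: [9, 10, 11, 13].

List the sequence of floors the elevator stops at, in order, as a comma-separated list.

Answer: 9, 10, 11, 13

Derivation:
Current: 4, moving UP
Serve above first (ascending): [9, 10, 11, 13]
Then reverse, serve below (descending): []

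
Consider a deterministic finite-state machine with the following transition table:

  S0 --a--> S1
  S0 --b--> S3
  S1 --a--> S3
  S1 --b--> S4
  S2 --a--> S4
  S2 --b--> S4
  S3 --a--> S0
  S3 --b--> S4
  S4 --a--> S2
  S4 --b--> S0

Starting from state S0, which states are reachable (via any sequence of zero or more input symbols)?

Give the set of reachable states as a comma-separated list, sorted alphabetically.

Answer: S0, S1, S2, S3, S4

Derivation:
BFS from S0:
  visit S0: S0--a-->S1 (new), S0--b-->S3 (new)
  visit S1: S1--a-->S3 (seen), S1--b-->S4 (new)
  visit S3: S3--a-->S0 (seen), S3--b-->S4 (seen)
  visit S4: S4--a-->S2 (new), S4--b-->S0 (seen)
  visit S2: S2--a-->S4 (seen), S2--b-->S4 (seen)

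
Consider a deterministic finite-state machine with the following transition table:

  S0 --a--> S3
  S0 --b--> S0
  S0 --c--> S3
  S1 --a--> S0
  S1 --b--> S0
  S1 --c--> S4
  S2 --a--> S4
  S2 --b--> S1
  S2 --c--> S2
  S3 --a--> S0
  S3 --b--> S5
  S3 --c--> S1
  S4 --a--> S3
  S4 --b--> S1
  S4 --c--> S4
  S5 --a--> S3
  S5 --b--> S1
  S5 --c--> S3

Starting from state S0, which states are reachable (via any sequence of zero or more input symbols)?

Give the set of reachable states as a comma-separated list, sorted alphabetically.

Answer: S0, S1, S3, S4, S5

Derivation:
BFS from S0:
  visit S0: S0--a-->S3 (new), S0--b-->S0 (seen), S0--c-->S3 (seen)
  visit S3: S3--a-->S0 (seen), S3--b-->S5 (new), S3--c-->S1 (new)
  visit S5: S5--a-->S3 (seen), S5--b-->S1 (seen), S5--c-->S3 (seen)
  visit S1: S1--a-->S0 (seen), S1--b-->S0 (seen), S1--c-->S4 (new)
  visit S4: S4--a-->S3 (seen), S4--b-->S1 (seen), S4--c-->S4 (seen)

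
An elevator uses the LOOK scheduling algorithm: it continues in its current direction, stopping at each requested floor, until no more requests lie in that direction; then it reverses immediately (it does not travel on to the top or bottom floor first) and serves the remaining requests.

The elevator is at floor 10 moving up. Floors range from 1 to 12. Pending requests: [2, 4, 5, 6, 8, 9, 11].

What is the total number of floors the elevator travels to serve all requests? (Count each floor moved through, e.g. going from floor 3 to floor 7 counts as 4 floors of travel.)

Answer: 10

Derivation:
Start at floor 10 moving up, LOOK stop order: [11, 9, 8, 6, 5, 4, 2]
  10 → 11: |11-10| = 1, total = 1
  11 → 9: |9-11| = 2, total = 3
  9 → 8: |8-9| = 1, total = 4
  8 → 6: |6-8| = 2, total = 6
  6 → 5: |5-6| = 1, total = 7
  5 → 4: |4-5| = 1, total = 8
  4 → 2: |2-4| = 2, total = 10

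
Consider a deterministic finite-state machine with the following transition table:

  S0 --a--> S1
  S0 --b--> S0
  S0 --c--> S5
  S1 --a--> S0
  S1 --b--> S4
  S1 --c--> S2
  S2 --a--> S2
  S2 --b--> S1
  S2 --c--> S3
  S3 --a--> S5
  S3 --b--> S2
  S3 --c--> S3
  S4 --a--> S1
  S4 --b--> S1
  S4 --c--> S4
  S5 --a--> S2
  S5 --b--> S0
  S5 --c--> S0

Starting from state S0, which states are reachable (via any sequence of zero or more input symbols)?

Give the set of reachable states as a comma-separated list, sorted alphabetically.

Answer: S0, S1, S2, S3, S4, S5

Derivation:
BFS from S0:
  visit S0: S0--a-->S1 (new), S0--b-->S0 (seen), S0--c-->S5 (new)
  visit S1: S1--a-->S0 (seen), S1--b-->S4 (new), S1--c-->S2 (new)
  visit S5: S5--a-->S2 (seen), S5--b-->S0 (seen), S5--c-->S0 (seen)
  visit S4: S4--a-->S1 (seen), S4--b-->S1 (seen), S4--c-->S4 (seen)
  visit S2: S2--a-->S2 (seen), S2--b-->S1 (seen), S2--c-->S3 (new)
  visit S3: S3--a-->S5 (seen), S3--b-->S2 (seen), S3--c-->S3 (seen)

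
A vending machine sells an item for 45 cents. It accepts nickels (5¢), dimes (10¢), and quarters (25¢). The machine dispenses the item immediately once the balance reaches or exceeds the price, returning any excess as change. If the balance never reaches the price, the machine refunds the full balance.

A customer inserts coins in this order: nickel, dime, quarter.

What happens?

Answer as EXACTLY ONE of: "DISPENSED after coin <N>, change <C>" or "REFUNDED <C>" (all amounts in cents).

Price: 45¢
Coin 1 (nickel, 5¢): balance = 5¢
Coin 2 (dime, 10¢): balance = 15¢
Coin 3 (quarter, 25¢): balance = 40¢
All coins inserted, balance 40¢ < price 45¢ → REFUND 40¢

Answer: REFUNDED 40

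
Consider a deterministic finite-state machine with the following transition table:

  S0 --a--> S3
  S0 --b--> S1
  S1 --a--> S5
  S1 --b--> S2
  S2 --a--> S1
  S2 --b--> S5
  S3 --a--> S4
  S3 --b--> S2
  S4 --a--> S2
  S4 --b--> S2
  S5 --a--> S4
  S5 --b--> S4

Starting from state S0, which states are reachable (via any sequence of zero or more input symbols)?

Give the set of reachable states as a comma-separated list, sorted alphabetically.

Answer: S0, S1, S2, S3, S4, S5

Derivation:
BFS from S0:
  visit S0: S0--a-->S3 (new), S0--b-->S1 (new)
  visit S3: S3--a-->S4 (new), S3--b-->S2 (new)
  visit S1: S1--a-->S5 (new), S1--b-->S2 (seen)
  visit S4: S4--a-->S2 (seen), S4--b-->S2 (seen)
  visit S2: S2--a-->S1 (seen), S2--b-->S5 (seen)
  visit S5: S5--a-->S4 (seen), S5--b-->S4 (seen)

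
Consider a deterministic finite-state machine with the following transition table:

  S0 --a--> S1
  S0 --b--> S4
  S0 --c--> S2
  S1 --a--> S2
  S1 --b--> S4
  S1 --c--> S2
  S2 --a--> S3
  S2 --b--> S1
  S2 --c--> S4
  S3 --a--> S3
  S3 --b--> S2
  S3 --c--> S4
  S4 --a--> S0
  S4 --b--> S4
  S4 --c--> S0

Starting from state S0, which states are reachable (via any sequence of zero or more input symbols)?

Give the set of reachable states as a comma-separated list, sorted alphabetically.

Answer: S0, S1, S2, S3, S4

Derivation:
BFS from S0:
  visit S0: S0--a-->S1 (new), S0--b-->S4 (new), S0--c-->S2 (new)
  visit S1: S1--a-->S2 (seen), S1--b-->S4 (seen), S1--c-->S2 (seen)
  visit S4: S4--a-->S0 (seen), S4--b-->S4 (seen), S4--c-->S0 (seen)
  visit S2: S2--a-->S3 (new), S2--b-->S1 (seen), S2--c-->S4 (seen)
  visit S3: S3--a-->S3 (seen), S3--b-->S2 (seen), S3--c-->S4 (seen)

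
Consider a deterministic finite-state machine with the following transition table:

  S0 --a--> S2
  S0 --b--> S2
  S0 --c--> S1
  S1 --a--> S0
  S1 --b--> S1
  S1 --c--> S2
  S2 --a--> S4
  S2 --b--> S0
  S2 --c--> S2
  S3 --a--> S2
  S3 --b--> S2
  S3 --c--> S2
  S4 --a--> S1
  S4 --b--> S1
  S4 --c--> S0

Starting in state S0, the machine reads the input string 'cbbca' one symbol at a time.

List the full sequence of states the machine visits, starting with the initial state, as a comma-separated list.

Answer: S0, S1, S1, S1, S2, S4

Derivation:
Start: S0
  read 'c': S0 --c--> S1
  read 'b': S1 --b--> S1
  read 'b': S1 --b--> S1
  read 'c': S1 --c--> S2
  read 'a': S2 --a--> S4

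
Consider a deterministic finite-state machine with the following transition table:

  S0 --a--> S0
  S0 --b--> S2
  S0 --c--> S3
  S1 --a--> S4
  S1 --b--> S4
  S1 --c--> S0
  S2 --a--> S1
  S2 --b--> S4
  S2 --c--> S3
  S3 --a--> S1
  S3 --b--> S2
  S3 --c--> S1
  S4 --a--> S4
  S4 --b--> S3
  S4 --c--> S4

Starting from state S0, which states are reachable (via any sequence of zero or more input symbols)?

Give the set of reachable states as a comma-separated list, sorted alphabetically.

Answer: S0, S1, S2, S3, S4

Derivation:
BFS from S0:
  visit S0: S0--a-->S0 (seen), S0--b-->S2 (new), S0--c-->S3 (new)
  visit S2: S2--a-->S1 (new), S2--b-->S4 (new), S2--c-->S3 (seen)
  visit S3: S3--a-->S1 (seen), S3--b-->S2 (seen), S3--c-->S1 (seen)
  visit S1: S1--a-->S4 (seen), S1--b-->S4 (seen), S1--c-->S0 (seen)
  visit S4: S4--a-->S4 (seen), S4--b-->S3 (seen), S4--c-->S4 (seen)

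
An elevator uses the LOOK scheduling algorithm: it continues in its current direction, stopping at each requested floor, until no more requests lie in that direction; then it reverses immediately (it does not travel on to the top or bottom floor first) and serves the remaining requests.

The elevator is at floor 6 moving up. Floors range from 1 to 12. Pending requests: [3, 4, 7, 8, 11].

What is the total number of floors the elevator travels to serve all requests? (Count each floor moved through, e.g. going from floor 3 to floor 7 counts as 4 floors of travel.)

Answer: 13

Derivation:
Start at floor 6 moving up, LOOK stop order: [7, 8, 11, 4, 3]
  6 → 7: |7-6| = 1, total = 1
  7 → 8: |8-7| = 1, total = 2
  8 → 11: |11-8| = 3, total = 5
  11 → 4: |4-11| = 7, total = 12
  4 → 3: |3-4| = 1, total = 13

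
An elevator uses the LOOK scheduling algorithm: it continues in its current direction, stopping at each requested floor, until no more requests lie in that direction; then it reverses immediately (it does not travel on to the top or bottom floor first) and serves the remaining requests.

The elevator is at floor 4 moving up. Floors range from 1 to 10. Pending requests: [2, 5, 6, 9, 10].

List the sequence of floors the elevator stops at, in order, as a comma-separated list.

Current: 4, moving UP
Serve above first (ascending): [5, 6, 9, 10]
Then reverse, serve below (descending): [2]

Answer: 5, 6, 9, 10, 2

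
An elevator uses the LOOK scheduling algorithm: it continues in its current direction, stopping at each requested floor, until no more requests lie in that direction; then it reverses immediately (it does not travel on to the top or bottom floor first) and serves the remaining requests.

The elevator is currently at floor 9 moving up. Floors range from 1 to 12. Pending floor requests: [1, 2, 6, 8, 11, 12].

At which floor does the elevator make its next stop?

Current floor: 9, direction: up
Requests above: [11, 12]
Requests below: [1, 2, 6, 8]
Moving up and requests lie above → nearest above is min([11, 12]) = 11

Answer: 11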